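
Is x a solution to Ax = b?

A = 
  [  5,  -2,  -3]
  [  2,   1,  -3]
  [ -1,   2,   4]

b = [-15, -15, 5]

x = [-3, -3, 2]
Yes

Ax = [-15, -15, 5] = b ✓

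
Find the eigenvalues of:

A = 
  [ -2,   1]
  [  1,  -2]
tr(A) = -4, det(A) = 3
Characteristic polynomial: λ² - tr(A)λ + det(A) = λ² + 4λ + 3
λ² + 4λ + 3 = (λ + 3)(λ + 1)

λ = -1, -3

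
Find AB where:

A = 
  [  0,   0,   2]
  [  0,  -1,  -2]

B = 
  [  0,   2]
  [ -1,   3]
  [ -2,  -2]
AB = 
  [ -4,  -4]
  [  5,   1]

A is 2×3 and B is 3×2, so AB is 2×2. Each entry is (row of A)·(column of B):
AB[1,1] = (0)(0) + (0)(-1) + (2)(-2) = -4
AB[1,2] = (0)(2) + (0)(3) + (2)(-2) = -4
AB[2,1] = (0)(0) + (-1)(-1) + (-2)(-2) = 5
AB[2,2] = (0)(2) + (-1)(3) + (-2)(-2) = 1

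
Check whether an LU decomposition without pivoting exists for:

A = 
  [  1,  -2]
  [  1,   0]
Yes.
A[1,1] = 1 ≠ 0, so Gaussian elimination proceeds without a row swap: multiplier ℓ₂₁ = (1)/(1) = 1, and U[2,2] = 0 - (1)(-2) = 2.
L = 
  [  1,   0]
  [  1,   1]
U = 
  [  1,  -2]
  [  0,   2]
Check row 2 of LU: [(1)(1), (1)(-2) + 2] = [1, 0] = row 2 of A ✓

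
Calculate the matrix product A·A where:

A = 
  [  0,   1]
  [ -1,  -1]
A² = A·A:
A²[1,1] = (0)(0) + (1)(-1) = -1
A²[1,2] = (0)(1) + (1)(-1) = -1
A²[2,1] = (-1)(0) + (-1)(-1) = 1
A²[2,2] = (-1)(1) + (-1)(-1) = 0
A² = 
  [ -1,  -1]
  [  1,   0]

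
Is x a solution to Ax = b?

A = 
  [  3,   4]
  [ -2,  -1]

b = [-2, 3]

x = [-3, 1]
No

Ax = [-5, 5] ≠ b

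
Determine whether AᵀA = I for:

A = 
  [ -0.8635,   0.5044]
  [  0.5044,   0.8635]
Yes

AᵀA = 
  [  1.0001,   0]
  [  0,   1.0001]
≈ I (equal to I up to the 4-dp rounding of the entries)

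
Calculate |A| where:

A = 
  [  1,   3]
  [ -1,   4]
7

For a 2×2 matrix, det = ad - bc = (1)(4) - (3)(-1) = 7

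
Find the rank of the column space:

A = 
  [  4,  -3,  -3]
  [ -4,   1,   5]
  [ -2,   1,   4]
dim(Col(A)) = 3

Row reduce:
R2 → R2 + (1)·R1
R3 → R3 + (1/2)·R1
R3 → R3 - (1/4)·R2
REF = 
  [  4,  -3,  -3]
  [  0,  -2,   2]
  [  0,   0,   2]
Pivot columns: 1, 2, 3 → 3 pivots.
dim(Col(A)) = number of pivot columns = 3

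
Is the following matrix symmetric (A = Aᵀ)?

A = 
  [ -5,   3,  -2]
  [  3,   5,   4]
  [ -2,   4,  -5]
Yes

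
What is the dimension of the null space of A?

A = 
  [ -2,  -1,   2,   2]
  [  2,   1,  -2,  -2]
nullity(A) = 3

Row reduce:
R2 → R2 + (1)·R1
REF = 
  [ -2,  -1,   2,   2]
  [  0,   0,   0,   0]
Pivot columns: 1 → 1 pivot.
rank(A) = 1, so nullity(A) = 4 - 1 = 3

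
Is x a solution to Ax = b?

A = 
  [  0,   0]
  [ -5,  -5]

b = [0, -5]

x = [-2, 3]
Yes

Ax = [0, -5] = b ✓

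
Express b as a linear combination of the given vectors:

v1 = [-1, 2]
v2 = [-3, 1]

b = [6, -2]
c1 = 0, c2 = -2

b = 0·v1 + -2·v2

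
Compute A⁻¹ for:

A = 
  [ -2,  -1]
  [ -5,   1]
det(A) = (-2)(1) - (-1)(-5) = -7
For a 2×2 matrix, A⁻¹ = (1/det(A)) · [[d, -b], [-c, a]]
    = (-1/7) · [[1, 1], [5, -2]]

A⁻¹ = 
  [-1/7, -1/7]
  [-5/7,  2/7]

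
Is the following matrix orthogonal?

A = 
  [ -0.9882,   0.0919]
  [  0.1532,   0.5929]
No

AᵀA = 
  [  1,   0]
  [  0,   0.3600]
≠ I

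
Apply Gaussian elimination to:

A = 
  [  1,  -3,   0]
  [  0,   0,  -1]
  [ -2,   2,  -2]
Row operations:
R3 → R3 + (2)·R1
Swap R2 ↔ R3

Resulting echelon form:
REF = 
  [  1,  -3,   0]
  [  0,  -4,  -2]
  [  0,   0,  -1]

Rank = 3 (number of non-zero pivot rows).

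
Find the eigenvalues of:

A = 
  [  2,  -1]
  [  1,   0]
tr(A) = 2, det(A) = 1
Characteristic polynomial: λ² - tr(A)λ + det(A) = λ² - 2λ + 1
λ² - 2λ + 1 = (λ - 1)²

λ = 1, 1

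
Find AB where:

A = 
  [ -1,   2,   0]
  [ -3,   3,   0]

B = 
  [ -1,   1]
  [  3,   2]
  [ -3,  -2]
AB = 
  [  7,   3]
  [ 12,   3]

A is 2×3 and B is 3×2, so AB is 2×2. Each entry is (row of A)·(column of B):
AB[1,1] = (-1)(-1) + (2)(3) + (0)(-3) = 7
AB[1,2] = (-1)(1) + (2)(2) + (0)(-2) = 3
AB[2,1] = (-3)(-1) + (3)(3) + (0)(-3) = 12
AB[2,2] = (-3)(1) + (3)(2) + (0)(-2) = 3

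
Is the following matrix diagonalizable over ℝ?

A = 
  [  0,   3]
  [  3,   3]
Yes

tr(A) = 3, det(A) = -9
Characteristic polynomial: λ² - tr(A)λ + det(A) = λ² - 3λ - 9
λ² - 3λ - 9 = 0  ⇒  λ = (3 ± √((-3)² - 4·(-9)))/2 = (3 ± √(45))/2
  = (3 + 3√5)/2,  (3 - 3√5)/2
Eigenvalues: (3 + 3√5)/2, (3 - 3√5)/2  (≈ 4.854, -1.854)
The two irrational eigenvalues are distinct (simple), so each has alg. mult. = geom. mult. = 1.
Sum of geometric multiplicities equals n, so A has n independent eigenvectors.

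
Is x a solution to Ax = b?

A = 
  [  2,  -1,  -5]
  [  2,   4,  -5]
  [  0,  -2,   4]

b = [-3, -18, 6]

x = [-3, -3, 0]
Yes

Ax = [-3, -18, 6] = b ✓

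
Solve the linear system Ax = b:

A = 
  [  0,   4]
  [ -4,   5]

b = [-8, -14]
x = [1, -2]

Row reduce the augmented matrix [A|b]:
Swap R1 ↔ R2
REF = 
  [ -4,   5, -14]
  [  0,   4,  -8]

Back-substitution:
x₂ = (-8) / 4 = -2
x₁ = (-14 - (5)(-2)) / (-4) = 1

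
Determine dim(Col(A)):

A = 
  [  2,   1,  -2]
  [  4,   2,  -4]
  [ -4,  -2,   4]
Row reduce:
R2 → R2 - (2)·R1
R3 → R3 + (2)·R1
REF = 
  [  2,   1,  -2]
  [  0,   0,   0]
  [  0,   0,   0]
Pivot columns: 1 → 1 pivot.
dim(Col(A)) = number of pivot columns = 1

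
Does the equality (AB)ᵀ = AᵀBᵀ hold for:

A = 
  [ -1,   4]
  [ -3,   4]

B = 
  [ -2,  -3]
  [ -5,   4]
No

(AB)ᵀ = 
  [-18, -14]
  [ 19,  25]

AᵀBᵀ = 
  [ 11,  -7]
  [-20,  -4]

The two matrices differ, so (AB)ᵀ ≠ AᵀBᵀ in general. The correct identity is (AB)ᵀ = BᵀAᵀ.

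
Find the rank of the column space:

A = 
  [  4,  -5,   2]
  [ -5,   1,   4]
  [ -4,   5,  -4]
dim(Col(A)) = 3

Row reduce:
R2 → R2 + (5/4)·R1
R3 → R3 + (1)·R1
REF = 
  [    4,    -5,     2]
  [    0, -21/4,  13/2]
  [    0,     0,    -2]
Pivot columns: 1, 2, 3 → 3 pivots.
dim(Col(A)) = number of pivot columns = 3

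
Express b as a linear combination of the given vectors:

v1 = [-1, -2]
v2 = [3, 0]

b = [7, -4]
c1 = 2, c2 = 3

b = 2·v1 + 3·v2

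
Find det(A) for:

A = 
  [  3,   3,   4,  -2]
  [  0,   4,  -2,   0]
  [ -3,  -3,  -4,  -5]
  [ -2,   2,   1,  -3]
Cofactor expansion along row 1: det(A) = a₁₁M₁₁ - a₁₂M₁₂ + a₁₃M₁₃ - a₁₄M₁₄

M₁₁ = det[[4, -2, 0]; [-3, -4, -5]; [2, 1, -3]]
  = (4)·((-4)(-3) - (-5)(1)) - (-2)·((-3)(-3) - (-5)(2)) + (0)·((-3)(1) - (-4)(2))
  = (4)(17) - (-2)(19) + (0)(5)
  = 106
M₁₂ = det[[0, -2, 0]; [-3, -4, -5]; [-2, 1, -3]]
  = (0)·((-4)(-3) - (-5)(1)) - (-2)·((-3)(-3) - (-5)(-2)) + (0)·((-3)(1) - (-4)(-2))
  = (0)(17) - (-2)(-1) + (0)(-11)
  = -2
M₁₃ = det[[0, 4, 0]; [-3, -3, -5]; [-2, 2, -3]]
  = (0)·((-3)(-3) - (-5)(2)) - (4)·((-3)(-3) - (-5)(-2)) + (0)·((-3)(2) - (-3)(-2))
  = (0)(19) - (4)(-1) + (0)(-12)
  = 4
M₁₄ = det[[0, 4, -2]; [-3, -3, -4]; [-2, 2, 1]]
  = (0)·((-3)(1) - (-4)(2)) - (4)·((-3)(1) - (-4)(-2)) + (-2)·((-3)(2) - (-3)(-2))
  = (0)(5) - (4)(-11) + (-2)(-12)
  = 68

det(A) = (3)(106) - (3)(-2) + (4)(4) - (-2)(68) = 476

det(A) = 476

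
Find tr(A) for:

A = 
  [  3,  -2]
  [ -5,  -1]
2

tr(A) = 3 + -1 = 2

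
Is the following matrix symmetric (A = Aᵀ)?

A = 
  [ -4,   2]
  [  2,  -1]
Yes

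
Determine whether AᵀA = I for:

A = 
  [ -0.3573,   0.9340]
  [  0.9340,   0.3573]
Yes

AᵀA = 
  [  1,   0]
  [  0,   1]
≈ I (equal to I up to the 4-dp rounding of the entries)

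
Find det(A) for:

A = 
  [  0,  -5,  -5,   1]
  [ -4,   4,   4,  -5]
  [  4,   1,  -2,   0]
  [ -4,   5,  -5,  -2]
Cofactor expansion along row 1: det(A) = a₁₁M₁₁ - a₁₂M₁₂ + a₁₃M₁₃ - a₁₄M₁₄

M₁₁ = det[[4, 4, -5]; [1, -2, 0]; [5, -5, -2]]
  = (4)·((-2)(-2) - (0)(-5)) - (4)·((1)(-2) - (0)(5)) + (-5)·((1)(-5) - (-2)(5))
  = (4)(4) - (4)(-2) + (-5)(5)
  = -1
M₁₂ = det[[-4, 4, -5]; [4, -2, 0]; [-4, -5, -2]]
  = (-4)·((-2)(-2) - (0)(-5)) - (4)·((4)(-2) - (0)(-4)) + (-5)·((4)(-5) - (-2)(-4))
  = (-4)(4) - (4)(-8) + (-5)(-28)
  = 156
M₁₃ = det[[-4, 4, -5]; [4, 1, 0]; [-4, 5, -2]]
  = (-4)·((1)(-2) - (0)(5)) - (4)·((4)(-2) - (0)(-4)) + (-5)·((4)(5) - (1)(-4))
  = (-4)(-2) - (4)(-8) + (-5)(24)
  = -80
M₁₄ = det[[-4, 4, 4]; [4, 1, -2]; [-4, 5, -5]]
  = (-4)·((1)(-5) - (-2)(5)) - (4)·((4)(-5) - (-2)(-4)) + (4)·((4)(5) - (1)(-4))
  = (-4)(5) - (4)(-28) + (4)(24)
  = 188

det(A) = (0)(-1) - (-5)(156) + (-5)(-80) - (1)(188) = 992

det(A) = 992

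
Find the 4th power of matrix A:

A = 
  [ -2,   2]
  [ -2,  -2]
A^4 = 
  [-64,   0]
  [  0, -64]

A² = A·A:
A²[1,1] = (-2)(-2) + (2)(-2) = 0
A²[1,2] = (-2)(2) + (2)(-2) = -8
A²[2,1] = (-2)(-2) + (-2)(-2) = 8
A²[2,2] = (-2)(2) + (-2)(-2) = 0
A² = 
  [  0,  -8]
  [  8,   0]

A^3 = A^2·A:
A^3[1,1] = (0)(-2) + (-8)(-2) = 16
A^3[1,2] = (0)(2) + (-8)(-2) = 16
A^3[2,1] = (8)(-2) + (0)(-2) = -16
A^3[2,2] = (8)(2) + (0)(-2) = 16
A^3 = 
  [ 16,  16]
  [-16,  16]

A^4 = A^3·A:
A^4[1,1] = (16)(-2) + (16)(-2) = -64
A^4[1,2] = (16)(2) + (16)(-2) = 0
A^4[2,1] = (-16)(-2) + (16)(-2) = 0
A^4[2,2] = (-16)(2) + (16)(-2) = -64
A^4 = 
  [-64,   0]
  [  0, -64]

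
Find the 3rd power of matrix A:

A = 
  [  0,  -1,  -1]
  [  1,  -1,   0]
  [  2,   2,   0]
A² = A·A:
A²[1,1] = (0)(0) + (-1)(1) + (-1)(2) = -3
A²[1,2] = (0)(-1) + (-1)(-1) + (-1)(2) = -1
A²[1,3] = (0)(-1) + (-1)(0) + (-1)(0) = 0
A²[2,1] = (1)(0) + (-1)(1) + (0)(2) = -1
A²[2,2] = (1)(-1) + (-1)(-1) + (0)(2) = 0
A²[2,3] = (1)(-1) + (-1)(0) + (0)(0) = -1
A²[3,1] = (2)(0) + (2)(1) + (0)(2) = 2
A²[3,2] = (2)(-1) + (2)(-1) + (0)(2) = -4
A²[3,3] = (2)(-1) + (2)(0) + (0)(0) = -2
A² = 
  [ -3,  -1,   0]
  [ -1,   0,  -1]
  [  2,  -4,  -2]

A^3 = A^2·A:
A^3[1,1] = (-3)(0) + (-1)(1) + (0)(2) = -1
A^3[1,2] = (-3)(-1) + (-1)(-1) + (0)(2) = 4
A^3[1,3] = (-3)(-1) + (-1)(0) + (0)(0) = 3
A^3[2,1] = (-1)(0) + (0)(1) + (-1)(2) = -2
A^3[2,2] = (-1)(-1) + (0)(-1) + (-1)(2) = -1
A^3[2,3] = (-1)(-1) + (0)(0) + (-1)(0) = 1
A^3[3,1] = (2)(0) + (-4)(1) + (-2)(2) = -8
A^3[3,2] = (2)(-1) + (-4)(-1) + (-2)(2) = -2
A^3[3,3] = (2)(-1) + (-4)(0) + (-2)(0) = -2
A^3 = 
  [ -1,   4,   3]
  [ -2,  -1,   1]
  [ -8,  -2,  -2]

Therefore
A^3 = 
  [ -1,   4,   3]
  [ -2,  -1,   1]
  [ -8,  -2,  -2]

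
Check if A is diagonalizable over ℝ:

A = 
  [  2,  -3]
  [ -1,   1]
Yes

tr(A) = 3, det(A) = -1
Characteristic polynomial: λ² - tr(A)λ + det(A) = λ² - 3λ - 1
λ² - 3λ - 1 = 0  ⇒  λ = (3 ± √((-3)² - 4·(-1)))/2 = (3 ± √(13))/2
  = (3 + √13)/2,  (3 - √13)/2
Eigenvalues: (3 + √13)/2, (3 - √13)/2  (≈ 3.303, -0.3028)
The two irrational eigenvalues are distinct (simple), so each has alg. mult. = geom. mult. = 1.
Sum of geometric multiplicities equals n, so A has n independent eigenvectors.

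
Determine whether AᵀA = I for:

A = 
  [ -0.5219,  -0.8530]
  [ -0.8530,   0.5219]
Yes

AᵀA = 
  [  1,   0]
  [  0,   1]
≈ I (equal to I up to the 4-dp rounding of the entries)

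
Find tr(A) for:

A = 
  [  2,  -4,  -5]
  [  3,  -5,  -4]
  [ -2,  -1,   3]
0

tr(A) = 2 + -5 + 3 = 0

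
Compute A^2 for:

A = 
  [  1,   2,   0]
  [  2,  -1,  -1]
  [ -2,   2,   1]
A² = A·A:
A²[1,1] = (1)(1) + (2)(2) + (0)(-2) = 5
A²[1,2] = (1)(2) + (2)(-1) + (0)(2) = 0
A²[1,3] = (1)(0) + (2)(-1) + (0)(1) = -2
A²[2,1] = (2)(1) + (-1)(2) + (-1)(-2) = 2
A²[2,2] = (2)(2) + (-1)(-1) + (-1)(2) = 3
A²[2,3] = (2)(0) + (-1)(-1) + (-1)(1) = 0
A²[3,1] = (-2)(1) + (2)(2) + (1)(-2) = 0
A²[3,2] = (-2)(2) + (2)(-1) + (1)(2) = -4
A²[3,3] = (-2)(0) + (2)(-1) + (1)(1) = -1
A² = 
  [  5,   0,  -2]
  [  2,   3,   0]
  [  0,  -4,  -1]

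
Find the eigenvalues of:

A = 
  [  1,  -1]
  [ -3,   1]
tr(A) = 2, det(A) = -2
Characteristic polynomial: λ² - tr(A)λ + det(A) = λ² - 2λ - 2
λ² - 2λ - 2 = 0  ⇒  λ = (2 ± √((-2)² - 4·(-2)))/2 = (2 ± √(12))/2
  = 1 + √3,  1 - √3

λ = 1 + √3, 1 - √3  (≈ 2.732, -0.7321)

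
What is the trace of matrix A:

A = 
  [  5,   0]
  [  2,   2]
7

tr(A) = 5 + 2 = 7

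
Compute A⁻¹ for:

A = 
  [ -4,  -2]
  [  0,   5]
det(A) = (-4)(5) - (-2)(0) = -20
For a 2×2 matrix, A⁻¹ = (1/det(A)) · [[d, -b], [-c, a]]
    = (-1/20) · [[5, 2], [0, -4]]

A⁻¹ = 
  [ -1/4, -1/10]
  [    0,   1/5]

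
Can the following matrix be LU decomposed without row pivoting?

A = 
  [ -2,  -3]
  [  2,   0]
Yes.
A[1,1] = -2 ≠ 0, so Gaussian elimination proceeds without a row swap: multiplier ℓ₂₁ = (2)/(-2) = -1, and U[2,2] = 0 - (-1)(-3) = -3.
L = 
  [  1,   0]
  [ -1,   1]
U = 
  [ -2,  -3]
  [  0,  -3]
Check row 2 of LU: [(-1)(-2), (-1)(-3) + (-3)] = [2, 0] = row 2 of A ✓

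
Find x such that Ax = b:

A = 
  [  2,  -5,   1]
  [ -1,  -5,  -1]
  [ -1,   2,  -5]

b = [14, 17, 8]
x = [1, -3, -3]

Row reduce the augmented matrix [A|b]:
R2 → R2 + (1/2)·R1
R3 → R3 + (1/2)·R1
R3 → R3 - (1/15)·R2
REF = 
  [     2,     -5,      1,     14]
  [     0,  -15/2,   -1/2,     24]
  [     0,      0, -67/15,   67/5]

Back-substitution:
x₃ = (67/5) / (-67/15) = -3
x₂ = (24 - (-1/2)(-3)) / (-15/2) = -3
x₁ = (14 - (-5)(-3) - (1)(-3)) / 2 = 1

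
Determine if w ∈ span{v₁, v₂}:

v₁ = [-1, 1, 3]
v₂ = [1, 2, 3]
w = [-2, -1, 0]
Yes

Form the augmented matrix and row-reduce:
[v₁|v₂|w] = 
  [ -1,   1,  -2]
  [  1,   2,  -1]
  [  3,   3,   0]
R2 → R2 + (1)·R1
R3 → R3 + (3)·R1
R3 → R3 - (2)·R2
REF = 
  [ -1,   1,  -2]
  [  0,   3,  -3]
  [  0,   0,   0]

No row of the form [0 0 | nonzero], so the system is consistent. Back-substitution gives c₁ = 1, c₂ = -1: w = (1)·v₁ + (-1)·v₂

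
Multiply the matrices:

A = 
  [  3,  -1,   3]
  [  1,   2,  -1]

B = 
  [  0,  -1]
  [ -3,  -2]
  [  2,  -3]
A is 2×3 and B is 3×2, so AB is 2×2. Each entry is (row of A)·(column of B):
AB[1,1] = (3)(0) + (-1)(-3) + (3)(2) = 9
AB[1,2] = (3)(-1) + (-1)(-2) + (3)(-3) = -10
AB[2,1] = (1)(0) + (2)(-3) + (-1)(2) = -8
AB[2,2] = (1)(-1) + (2)(-2) + (-1)(-3) = -2

AB = 
  [  9, -10]
  [ -8,  -2]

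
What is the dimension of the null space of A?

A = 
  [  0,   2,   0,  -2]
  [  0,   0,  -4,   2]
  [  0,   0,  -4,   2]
nullity(A) = 2

Row reduce:
R3 → R3 - (1)·R2
REF = 
  [  0,   2,   0,  -2]
  [  0,   0,  -4,   2]
  [  0,   0,   0,   0]
Pivot columns: 2, 3 → 2 pivots.
rank(A) = 2, so nullity(A) = 4 - 2 = 2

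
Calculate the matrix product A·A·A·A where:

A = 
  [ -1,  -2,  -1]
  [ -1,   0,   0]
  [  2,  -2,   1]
A^4 = 
  [  5,  12,   4]
  [  5,   2,   1]
  [ -6,   2,  -5]

A² = A·A:
A²[1,1] = (-1)(-1) + (-2)(-1) + (-1)(2) = 1
A²[1,2] = (-1)(-2) + (-2)(0) + (-1)(-2) = 4
A²[1,3] = (-1)(-1) + (-2)(0) + (-1)(1) = 0
A²[2,1] = (-1)(-1) + (0)(-1) + (0)(2) = 1
A²[2,2] = (-1)(-2) + (0)(0) + (0)(-2) = 2
A²[2,3] = (-1)(-1) + (0)(0) + (0)(1) = 1
A²[3,1] = (2)(-1) + (-2)(-1) + (1)(2) = 2
A²[3,2] = (2)(-2) + (-2)(0) + (1)(-2) = -6
A²[3,3] = (2)(-1) + (-2)(0) + (1)(1) = -1
A² = 
  [  1,   4,   0]
  [  1,   2,   1]
  [  2,  -6,  -1]

A^3 = A^2·A:
A^3[1,1] = (1)(-1) + (4)(-1) + (0)(2) = -5
A^3[1,2] = (1)(-2) + (4)(0) + (0)(-2) = -2
A^3[1,3] = (1)(-1) + (4)(0) + (0)(1) = -1
A^3[2,1] = (1)(-1) + (2)(-1) + (1)(2) = -1
A^3[2,2] = (1)(-2) + (2)(0) + (1)(-2) = -4
A^3[2,3] = (1)(-1) + (2)(0) + (1)(1) = 0
A^3[3,1] = (2)(-1) + (-6)(-1) + (-1)(2) = 2
A^3[3,2] = (2)(-2) + (-6)(0) + (-1)(-2) = -2
A^3[3,3] = (2)(-1) + (-6)(0) + (-1)(1) = -3
A^3 = 
  [ -5,  -2,  -1]
  [ -1,  -4,   0]
  [  2,  -2,  -3]

A^4 = A^3·A:
A^4[1,1] = (-5)(-1) + (-2)(-1) + (-1)(2) = 5
A^4[1,2] = (-5)(-2) + (-2)(0) + (-1)(-2) = 12
A^4[1,3] = (-5)(-1) + (-2)(0) + (-1)(1) = 4
A^4[2,1] = (-1)(-1) + (-4)(-1) + (0)(2) = 5
A^4[2,2] = (-1)(-2) + (-4)(0) + (0)(-2) = 2
A^4[2,3] = (-1)(-1) + (-4)(0) + (0)(1) = 1
A^4[3,1] = (2)(-1) + (-2)(-1) + (-3)(2) = -6
A^4[3,2] = (2)(-2) + (-2)(0) + (-3)(-2) = 2
A^4[3,3] = (2)(-1) + (-2)(0) + (-3)(1) = -5
A^4 = 
  [  5,  12,   4]
  [  5,   2,   1]
  [ -6,   2,  -5]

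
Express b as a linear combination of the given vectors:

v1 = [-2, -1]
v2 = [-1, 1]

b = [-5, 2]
c1 = 1, c2 = 3

b = 1·v1 + 3·v2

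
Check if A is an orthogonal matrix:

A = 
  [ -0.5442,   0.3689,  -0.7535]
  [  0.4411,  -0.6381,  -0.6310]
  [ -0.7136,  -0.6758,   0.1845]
Yes

AᵀA = 
  [  0.9999,   0,   0.0001]
  [  0,   1,   0]
  [  0.0001,   0,   1]
≈ I (equal to I up to the 4-dp rounding of the entries)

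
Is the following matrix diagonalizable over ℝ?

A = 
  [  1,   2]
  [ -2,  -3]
No

tr(A) = -2, det(A) = 1
Characteristic polynomial: λ² - tr(A)λ + det(A) = λ² + 2λ + 1
λ² + 2λ + 1 = (λ + 1)²
Eigenvalues: -1, -1
λ=-1: alg. mult. = 2, geom. mult. = 2 - rank(A - (-1)I) = 2 - 1 = 1
Sum of geometric multiplicities = 1 < n = 2, so there aren't enough independent eigenvectors.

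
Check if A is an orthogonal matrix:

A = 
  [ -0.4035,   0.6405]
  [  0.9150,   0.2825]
No

AᵀA = 
  [  1,   0]
  [  0,   0.4900]
≠ I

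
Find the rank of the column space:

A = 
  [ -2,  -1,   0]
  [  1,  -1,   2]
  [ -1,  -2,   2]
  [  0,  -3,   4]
Row reduce:
R2 → R2 + (1/2)·R1
R3 → R3 - (1/2)·R1
R3 → R3 - (1)·R2
R4 → R4 - (2)·R2
REF = 
  [  -2,   -1,    0]
  [   0, -3/2,    2]
  [   0,    0,    0]
  [   0,    0,    0]
Pivot columns: 1, 2 → 2 pivots.
dim(Col(A)) = number of pivot columns = 2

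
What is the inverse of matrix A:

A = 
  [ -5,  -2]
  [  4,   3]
det(A) = (-5)(3) - (-2)(4) = -7
For a 2×2 matrix, A⁻¹ = (1/det(A)) · [[d, -b], [-c, a]]
    = (-1/7) · [[3, 2], [-4, -5]]

A⁻¹ = 
  [-3/7, -2/7]
  [ 4/7,  5/7]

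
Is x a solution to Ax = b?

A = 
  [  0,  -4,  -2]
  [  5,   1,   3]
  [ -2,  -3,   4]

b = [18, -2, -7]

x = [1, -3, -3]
No

Ax = [18, -7, -5] ≠ b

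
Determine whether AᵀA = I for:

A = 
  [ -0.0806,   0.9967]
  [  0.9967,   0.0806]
Yes

AᵀA = 
  [  0.9999,   0]
  [  0,   0.9999]
≈ I (equal to I up to the 4-dp rounding of the entries)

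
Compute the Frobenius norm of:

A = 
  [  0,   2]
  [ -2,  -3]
||A||_F = 4.123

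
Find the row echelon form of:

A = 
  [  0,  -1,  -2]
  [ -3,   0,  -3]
Row operations:
Swap R1 ↔ R2

Resulting echelon form:
REF = 
  [ -3,   0,  -3]
  [  0,  -1,  -2]

Rank = 2 (number of non-zero pivot rows).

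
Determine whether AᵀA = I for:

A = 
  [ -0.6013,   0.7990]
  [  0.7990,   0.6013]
Yes

AᵀA = 
  [  1,   0]
  [  0,   1]
≈ I (equal to I up to the 4-dp rounding of the entries)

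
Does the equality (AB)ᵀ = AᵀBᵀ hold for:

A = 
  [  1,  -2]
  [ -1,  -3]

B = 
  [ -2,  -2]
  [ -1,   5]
No

(AB)ᵀ = 
  [  0,   5]
  [-12, -13]

AᵀBᵀ = 
  [  0,  -6]
  [ 10, -13]

The two matrices differ, so (AB)ᵀ ≠ AᵀBᵀ in general. The correct identity is (AB)ᵀ = BᵀAᵀ.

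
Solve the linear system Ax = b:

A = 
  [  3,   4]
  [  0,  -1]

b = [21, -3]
x = [3, 3]

Row reduce the augmented matrix [A|b]:
(already in echelon form)
REF = 
  [  3,   4,  21]
  [  0,  -1,  -3]

Back-substitution:
x₂ = (-3) / (-1) = 3
x₁ = (21 - (4)(3)) / 3 = 3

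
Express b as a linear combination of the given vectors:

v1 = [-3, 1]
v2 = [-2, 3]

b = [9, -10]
c1 = -1, c2 = -3

b = -1·v1 + -3·v2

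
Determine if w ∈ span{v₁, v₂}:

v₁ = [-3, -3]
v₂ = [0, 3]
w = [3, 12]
Yes

Form the augmented matrix and row-reduce:
[v₁|v₂|w] = 
  [ -3,   0,   3]
  [ -3,   3,  12]
R2 → R2 - (1)·R1
REF = 
  [ -3,   0,   3]
  [  0,   3,   9]

No row of the form [0 0 | nonzero], so the system is consistent. Back-substitution gives c₁ = -1, c₂ = 3: w = (-1)·v₁ + (3)·v₂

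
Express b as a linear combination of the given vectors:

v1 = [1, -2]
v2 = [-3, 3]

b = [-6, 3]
c1 = 3, c2 = 3

b = 3·v1 + 3·v2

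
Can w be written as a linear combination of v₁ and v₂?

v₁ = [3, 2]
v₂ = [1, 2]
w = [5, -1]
Yes

Form the augmented matrix and row-reduce:
[v₁|v₂|w] = 
  [  3,   1,   5]
  [  2,   2,  -1]
R2 → R2 - (2/3)·R1
REF = 
  [    3,     1,     5]
  [    0,   4/3, -13/3]

No row of the form [0 0 | nonzero], so the system is consistent. Back-substitution gives c₁ = 11/4, c₂ = -13/4: w = (11/4)·v₁ + (-13/4)·v₂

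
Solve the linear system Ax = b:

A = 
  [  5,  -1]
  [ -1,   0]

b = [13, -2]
Row reduce the augmented matrix [A|b]:
R2 → R2 + (1/5)·R1
REF = 
  [   5,   -1,   13]
  [   0, -1/5,  3/5]

Back-substitution:
x₂ = (3/5) / (-1/5) = -3
x₁ = (13 - (-1)(-3)) / 5 = 2

x = [2, -3]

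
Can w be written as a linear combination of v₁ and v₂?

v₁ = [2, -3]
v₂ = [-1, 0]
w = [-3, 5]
Yes

Form the augmented matrix and row-reduce:
[v₁|v₂|w] = 
  [  2,  -1,  -3]
  [ -3,   0,   5]
R2 → R2 + (3/2)·R1
REF = 
  [   2,   -1,   -3]
  [   0, -3/2,  1/2]

No row of the form [0 0 | nonzero], so the system is consistent. Back-substitution gives c₁ = -5/3, c₂ = -1/3: w = (-5/3)·v₁ + (-1/3)·v₂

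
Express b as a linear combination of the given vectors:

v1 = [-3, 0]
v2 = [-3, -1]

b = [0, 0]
c1 = 0, c2 = 0

b = 0·v1 + 0·v2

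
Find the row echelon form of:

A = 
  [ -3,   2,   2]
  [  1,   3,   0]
Row operations:
R2 → R2 + (1/3)·R1

Resulting echelon form:
REF = 
  [  -3,    2,    2]
  [   0, 11/3,  2/3]

Rank = 2 (number of non-zero pivot rows).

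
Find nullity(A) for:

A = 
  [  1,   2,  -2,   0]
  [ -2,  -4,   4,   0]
nullity(A) = 3

Row reduce:
R2 → R2 + (2)·R1
REF = 
  [  1,   2,  -2,   0]
  [  0,   0,   0,   0]
Pivot columns: 1 → 1 pivot.
rank(A) = 1, so nullity(A) = 4 - 1 = 3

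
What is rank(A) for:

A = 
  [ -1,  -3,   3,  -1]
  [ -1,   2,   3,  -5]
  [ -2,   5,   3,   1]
Row reduce:
R2 → R2 - (1)·R1
R3 → R3 - (2)·R1
R3 → R3 - (11/5)·R2
REF = 
  [  -1,   -3,    3,   -1]
  [   0,    5,    0,   -4]
  [   0,    0,   -3, 59/5]
Pivot columns: 1, 2, 3 → 3 pivots.

rank(A) = 3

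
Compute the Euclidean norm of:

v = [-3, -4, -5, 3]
7.681

||v||₂ = √((-3)² + (-4)² + (-5)² + (3)²) = √59 = 7.681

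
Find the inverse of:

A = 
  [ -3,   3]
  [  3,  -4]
det(A) = (-3)(-4) - (3)(3) = 3
For a 2×2 matrix, A⁻¹ = (1/det(A)) · [[d, -b], [-c, a]]
    = (1/3) · [[-4, -3], [-3, -3]]

A⁻¹ = 
  [-4/3,   -1]
  [  -1,   -1]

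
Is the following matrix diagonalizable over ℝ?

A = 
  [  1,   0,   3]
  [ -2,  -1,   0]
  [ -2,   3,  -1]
No

Characteristic polynomial: det(λI - A) = λ³ + λ² + 5λ + 23
By the rational root theorem any rational root is an integer dividing 23; none of those is a root, so p(λ) has no rational roots and hence (being an irreducible cubic) no repeated roots.
Discriminant of the cubic: Δ = -12780
Δ < 0 ⇒ one real eigenvalue and a complex-conjugate pair: λ ≈ 0.7794 + 2.895i, 0.7794 - 2.895i, -2.559
Has complex eigenvalues (not diagonalizable over ℝ).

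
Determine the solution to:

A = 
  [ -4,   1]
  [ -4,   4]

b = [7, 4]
x = [-2, -1]

Row reduce the augmented matrix [A|b]:
R2 → R2 - (1)·R1
REF = 
  [ -4,   1,   7]
  [  0,   3,  -3]

Back-substitution:
x₂ = (-3) / 3 = -1
x₁ = (7 - (1)(-1)) / (-4) = -2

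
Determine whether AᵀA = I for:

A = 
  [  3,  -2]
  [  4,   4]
No

AᵀA = 
  [ 25,  10]
  [ 10,  20]
≠ I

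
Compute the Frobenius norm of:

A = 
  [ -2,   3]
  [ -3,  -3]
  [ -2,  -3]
||A||_F = 6.633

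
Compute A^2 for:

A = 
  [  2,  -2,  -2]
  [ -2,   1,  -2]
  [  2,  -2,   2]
A² = A·A:
A²[1,1] = (2)(2) + (-2)(-2) + (-2)(2) = 4
A²[1,2] = (2)(-2) + (-2)(1) + (-2)(-2) = -2
A²[1,3] = (2)(-2) + (-2)(-2) + (-2)(2) = -4
A²[2,1] = (-2)(2) + (1)(-2) + (-2)(2) = -10
A²[2,2] = (-2)(-2) + (1)(1) + (-2)(-2) = 9
A²[2,3] = (-2)(-2) + (1)(-2) + (-2)(2) = -2
A²[3,1] = (2)(2) + (-2)(-2) + (2)(2) = 12
A²[3,2] = (2)(-2) + (-2)(1) + (2)(-2) = -10
A²[3,3] = (2)(-2) + (-2)(-2) + (2)(2) = 4
A² = 
  [  4,  -2,  -4]
  [-10,   9,  -2]
  [ 12, -10,   4]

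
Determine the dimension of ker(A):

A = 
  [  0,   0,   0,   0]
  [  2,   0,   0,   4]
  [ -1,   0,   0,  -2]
nullity(A) = 3

Row reduce:
Swap R1 ↔ R2
R3 → R3 + (1/2)·R1
REF = 
  [  2,   0,   0,   4]
  [  0,   0,   0,   0]
  [  0,   0,   0,   0]
Pivot columns: 1 → 1 pivot.
rank(A) = 1, so nullity(A) = 4 - 1 = 3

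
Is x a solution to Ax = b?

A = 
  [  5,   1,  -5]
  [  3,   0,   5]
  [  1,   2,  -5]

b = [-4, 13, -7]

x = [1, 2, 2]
No

Ax = [-3, 13, -5] ≠ b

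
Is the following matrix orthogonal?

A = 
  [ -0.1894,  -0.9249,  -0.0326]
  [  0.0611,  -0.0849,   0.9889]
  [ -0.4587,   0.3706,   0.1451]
No

AᵀA = 
  [  0.2500,   0,   0]
  [  0,   1,   0]
  [  0,   0,   1]
≠ I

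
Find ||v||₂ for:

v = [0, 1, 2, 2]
3

||v||₂ = √((0)² + (1)² + (2)² + (2)²) = √9 = 3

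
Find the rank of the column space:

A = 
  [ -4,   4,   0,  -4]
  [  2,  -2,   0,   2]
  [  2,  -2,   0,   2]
dim(Col(A)) = 1

Row reduce:
R2 → R2 + (1/2)·R1
R3 → R3 + (1/2)·R1
REF = 
  [ -4,   4,   0,  -4]
  [  0,   0,   0,   0]
  [  0,   0,   0,   0]
Pivot columns: 1 → 1 pivot.
dim(Col(A)) = number of pivot columns = 1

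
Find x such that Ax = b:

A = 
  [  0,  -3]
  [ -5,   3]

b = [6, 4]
x = [-2, -2]

Row reduce the augmented matrix [A|b]:
Swap R1 ↔ R2
REF = 
  [ -5,   3,   4]
  [  0,  -3,   6]

Back-substitution:
x₂ = 6 / (-3) = -2
x₁ = (4 - (3)(-2)) / (-5) = -2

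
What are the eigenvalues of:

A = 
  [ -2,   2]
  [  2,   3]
λ = (1 + √41)/2, (1 - √41)/2  (≈ 3.702, -2.702)

tr(A) = 1, det(A) = -10
Characteristic polynomial: λ² - tr(A)λ + det(A) = λ² - λ - 10
λ² - λ - 10 = 0  ⇒  λ = (1 ± √((-1)² - 4·(-10)))/2 = (1 ± √(41))/2
  = (1 + √41)/2,  (1 - √41)/2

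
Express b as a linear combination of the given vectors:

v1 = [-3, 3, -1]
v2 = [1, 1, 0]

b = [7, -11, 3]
c1 = -3, c2 = -2

b = -3·v1 + -2·v2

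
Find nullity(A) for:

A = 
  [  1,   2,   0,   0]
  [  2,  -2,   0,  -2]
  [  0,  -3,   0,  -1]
nullity(A) = 2

Row reduce:
R2 → R2 - (2)·R1
R3 → R3 - (1/2)·R2
REF = 
  [  1,   2,   0,   0]
  [  0,  -6,   0,  -2]
  [  0,   0,   0,   0]
Pivot columns: 1, 2 → 2 pivots.
rank(A) = 2, so nullity(A) = 4 - 2 = 2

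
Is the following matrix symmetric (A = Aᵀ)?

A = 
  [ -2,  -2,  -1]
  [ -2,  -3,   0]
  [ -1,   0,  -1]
Yes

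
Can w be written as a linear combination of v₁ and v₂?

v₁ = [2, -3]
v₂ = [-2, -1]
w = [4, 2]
Yes

Form the augmented matrix and row-reduce:
[v₁|v₂|w] = 
  [  2,  -2,   4]
  [ -3,  -1,   2]
R2 → R2 + (3/2)·R1
REF = 
  [  2,  -2,   4]
  [  0,  -4,   8]

No row of the form [0 0 | nonzero], so the system is consistent. Back-substitution gives c₁ = 0, c₂ = -2: w = (0)·v₁ + (-2)·v₂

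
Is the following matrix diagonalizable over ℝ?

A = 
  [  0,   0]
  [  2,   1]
Yes

tr(A) = 1, det(A) = 0
Characteristic polynomial: λ² - tr(A)λ + det(A) = λ² - λ
λ² - λ = λ(λ - 1)
Eigenvalues: 1, 0
λ=0: alg. mult. = 1, geom. mult. = 2 - rank(A - (0)I) = 2 - 1 = 1
λ=1: alg. mult. = 1, geom. mult. = 2 - rank(A - (1)I) = 2 - 1 = 1
Sum of geometric multiplicities equals n, so A has n independent eigenvectors.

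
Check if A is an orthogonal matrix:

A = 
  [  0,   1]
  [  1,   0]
Yes

AᵀA = 
  [  1,   0]
  [  0,   1]
= I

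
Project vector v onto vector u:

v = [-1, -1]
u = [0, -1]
v·u = (-1)(0) + (-1)(-1) = 1
u·u = (0)² + (-1)² = 1
proj_u(v) = (v·u / u·u) × u = (1/1) × u = (1) × u

proj_u(v) = [0, -1]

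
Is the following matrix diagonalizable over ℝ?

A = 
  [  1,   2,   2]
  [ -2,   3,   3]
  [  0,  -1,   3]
No

Characteristic polynomial: det(λI - A) = λ³ - 7λ² + 22λ - 28
By the rational root theorem any rational root is an integer dividing 28; none of those is a root, so p(λ) has no rational roots and hence (being an irreducible cubic) no repeated roots.
Discriminant of the cubic: Δ = -844
Δ < 0 ⇒ one real eigenvalue and a complex-conjugate pair: λ ≈ 2.154 + 2.401i, 2.154 - 2.401i, 2.691
Has complex eigenvalues (not diagonalizable over ℝ).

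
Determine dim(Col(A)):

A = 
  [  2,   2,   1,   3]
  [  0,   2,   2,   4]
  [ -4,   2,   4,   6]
dim(Col(A)) = 2

Row reduce:
R3 → R3 + (2)·R1
R3 → R3 - (3)·R2
REF = 
  [  2,   2,   1,   3]
  [  0,   2,   2,   4]
  [  0,   0,   0,   0]
Pivot columns: 1, 2 → 2 pivots.
dim(Col(A)) = number of pivot columns = 2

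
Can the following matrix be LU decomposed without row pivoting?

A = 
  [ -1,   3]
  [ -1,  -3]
Yes.
A[1,1] = -1 ≠ 0, so Gaussian elimination proceeds without a row swap: multiplier ℓ₂₁ = (-1)/(-1) = 1, and U[2,2] = -3 - (1)(3) = -6.
L = 
  [  1,   0]
  [  1,   1]
U = 
  [ -1,   3]
  [  0,  -6]
Check row 2 of LU: [(1)(-1), (1)(3) + (-6)] = [-1, -3] = row 2 of A ✓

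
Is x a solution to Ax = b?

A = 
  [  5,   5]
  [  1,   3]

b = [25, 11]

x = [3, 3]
No

Ax = [30, 12] ≠ b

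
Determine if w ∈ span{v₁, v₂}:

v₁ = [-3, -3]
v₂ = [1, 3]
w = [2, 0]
Yes

Form the augmented matrix and row-reduce:
[v₁|v₂|w] = 
  [ -3,   1,   2]
  [ -3,   3,   0]
R2 → R2 - (1)·R1
REF = 
  [ -3,   1,   2]
  [  0,   2,  -2]

No row of the form [0 0 | nonzero], so the system is consistent. Back-substitution gives c₁ = -1, c₂ = -1: w = (-1)·v₁ + (-1)·v₂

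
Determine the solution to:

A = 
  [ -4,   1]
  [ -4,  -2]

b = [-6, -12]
x = [2, 2]

Row reduce the augmented matrix [A|b]:
R2 → R2 - (1)·R1
REF = 
  [ -4,   1,  -6]
  [  0,  -3,  -6]

Back-substitution:
x₂ = (-6) / (-3) = 2
x₁ = (-6 - (1)(2)) / (-4) = 2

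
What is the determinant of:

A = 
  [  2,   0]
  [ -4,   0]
For a 2×2 matrix, det = ad - bc = (2)(0) - (0)(-4) = 0

det(A) = 0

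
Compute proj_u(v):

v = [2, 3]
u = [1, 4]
v·u = (2)(1) + (3)(4) = 14
u·u = (1)² + (4)² = 17
proj_u(v) = (v·u / u·u) × u = (14/17) × u

proj_u(v) = [14/17, 56/17]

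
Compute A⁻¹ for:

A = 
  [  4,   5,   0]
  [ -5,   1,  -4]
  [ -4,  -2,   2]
det(A) = (4)·((1)(2) - (-4)(-2)) - (5)·((-5)(2) - (-4)(-4)) + (0)·((-5)(-2) - (1)(-4))
  = (4)(-6) - (5)(-26) + (0)(14)
  = 106
det(A) = 106 ≠ 0, so A is invertible.

Cofactors Cᵢⱼ = (-1)ⁱ⁺ʲ·Mᵢⱼ:
C = 
  [ -6,  26,  14]
  [-10,   8, -12]
  [-20,  16,  29]

adj(A) = Cᵀ:
adj(A) = 
  [ -6, -10, -20]
  [ 26,   8,  16]
  [ 14, -12,  29]

A⁻¹ = (1/106) · adj(A):
A⁻¹ = 
  [ -3/53,  -5/53, -10/53]
  [ 13/53,   4/53,   8/53]
  [  7/53,  -6/53, 29/106]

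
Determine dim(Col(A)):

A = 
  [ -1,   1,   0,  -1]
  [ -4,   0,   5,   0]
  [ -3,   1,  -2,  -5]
dim(Col(A)) = 3

Row reduce:
R2 → R2 - (4)·R1
R3 → R3 - (3)·R1
R3 → R3 - (1/2)·R2
REF = 
  [  -1,    1,    0,   -1]
  [   0,   -4,    5,    4]
  [   0,    0, -9/2,   -4]
Pivot columns: 1, 2, 3 → 3 pivots.
dim(Col(A)) = number of pivot columns = 3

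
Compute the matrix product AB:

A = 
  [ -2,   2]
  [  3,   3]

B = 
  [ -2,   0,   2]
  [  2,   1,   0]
AB = 
  [  8,   2,  -4]
  [  0,   3,   6]

A is 2×2 and B is 2×3, so AB is 2×3. Each entry is (row of A)·(column of B):
AB[1,1] = (-2)(-2) + (2)(2) = 8
AB[1,2] = (-2)(0) + (2)(1) = 2
AB[1,3] = (-2)(2) + (2)(0) = -4
AB[2,1] = (3)(-2) + (3)(2) = 0
AB[2,2] = (3)(0) + (3)(1) = 3
AB[2,3] = (3)(2) + (3)(0) = 6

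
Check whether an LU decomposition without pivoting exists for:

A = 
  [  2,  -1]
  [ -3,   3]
Yes.
A[1,1] = 2 ≠ 0, so Gaussian elimination proceeds without a row swap: multiplier ℓ₂₁ = (-3)/(2) = -3/2, and U[2,2] = 3 - (-3/2)(-1) = 3/2.
L = 
  [   1,    0]
  [-3/2,    1]
U = 
  [  2,  -1]
  [  0, 3/2]
Check row 2 of LU: [(-3/2)(2), (-3/2)(-1) + (3/2)] = [-3, 3] = row 2 of A ✓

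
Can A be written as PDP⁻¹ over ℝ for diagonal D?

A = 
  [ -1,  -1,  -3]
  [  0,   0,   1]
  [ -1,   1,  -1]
Yes

Characteristic polynomial: det(λI - A) = λ³ + 2λ² - 3λ - 2
By the rational root theorem any rational root is an integer dividing 2; none of those is a root, so p(λ) has no rational roots and hence (being an irreducible cubic) no repeated roots.
Discriminant of the cubic: Δ = 316
Δ > 0 ⇒ three distinct real eigenvalues: λ ≈ -2.814, -0.5293, 1.343
Three distinct real eigenvalues, so A has 3 independent eigenvectors.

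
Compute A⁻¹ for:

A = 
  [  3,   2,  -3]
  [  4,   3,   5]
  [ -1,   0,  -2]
det(A) = (3)·((3)(-2) - (5)(0)) - (2)·((4)(-2) - (5)(-1)) + (-3)·((4)(0) - (3)(-1))
  = (3)(-6) - (2)(-3) + (-3)(3)
  = -21
det(A) = -21 ≠ 0, so A is invertible.

Cofactors Cᵢⱼ = (-1)ⁱ⁺ʲ·Mᵢⱼ:
C = 
  [ -6,   3,   3]
  [  4,  -9,  -2]
  [ 19, -27,   1]

adj(A) = Cᵀ:
adj(A) = 
  [ -6,   4,  19]
  [  3,  -9, -27]
  [  3,  -2,   1]

A⁻¹ = (-1/21) · adj(A):
A⁻¹ = 
  [   2/7,  -4/21, -19/21]
  [  -1/7,    3/7,    9/7]
  [  -1/7,   2/21,  -1/21]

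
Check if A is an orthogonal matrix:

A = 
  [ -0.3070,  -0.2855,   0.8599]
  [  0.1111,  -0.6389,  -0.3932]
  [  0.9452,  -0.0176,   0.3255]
No

AᵀA = 
  [  1,   0,   0]
  [  0,   0.4900,   0]
  [  0,   0,   1]
≠ I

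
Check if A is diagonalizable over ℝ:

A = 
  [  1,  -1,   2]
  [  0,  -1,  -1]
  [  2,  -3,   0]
Yes

Characteristic polynomial: det(λI - A) = λ³ - 8λ - 3
Testing integer divisors of the constant term: p(3) = 0, so (λ - 3) is a factor:
p(λ) = (λ - 3)(λ² + 3λ + 1)
λ² + 3λ + 1 = 0  ⇒  λ = (-3 ± √((3)² - 4·(1)))/2 = (-3 ± √(5))/2
  = (-3 + √5)/2,  (-3 - √5)/2
Eigenvalues: 3, (-3 + √5)/2, (-3 - √5)/2  (≈ 3, -0.382, -2.618)
The two irrational eigenvalues are distinct (simple), so each has alg. mult. = geom. mult. = 1.
λ=3: alg. mult. = 1, geom. mult. = 3 - rank(A - (3)I) = 3 - 2 = 1
Sum of geometric multiplicities equals n, so A has n independent eigenvectors.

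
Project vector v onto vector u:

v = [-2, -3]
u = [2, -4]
v·u = (-2)(2) + (-3)(-4) = 8
u·u = (2)² + (-4)² = 20
proj_u(v) = (v·u / u·u) × u = (8/20) × u = (2/5) × u

proj_u(v) = [4/5, -8/5]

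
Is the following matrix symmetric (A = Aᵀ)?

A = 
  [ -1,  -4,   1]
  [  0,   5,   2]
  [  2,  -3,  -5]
No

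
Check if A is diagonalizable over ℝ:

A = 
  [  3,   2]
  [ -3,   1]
No

tr(A) = 4, det(A) = 9
Characteristic polynomial: λ² - tr(A)λ + det(A) = λ² - 4λ + 9
λ² - 4λ + 9 = 0  ⇒  λ = (4 ± √((-4)² - 4·(9)))/2 = (4 ± √(-20))/2
  = 2 + i√5,  2 - i√5
Eigenvalues: 2 + i√5, 2 - i√5  (≈ 2 + 2.236i, 2 - 2.236i)
Has complex eigenvalues (not diagonalizable over ℝ).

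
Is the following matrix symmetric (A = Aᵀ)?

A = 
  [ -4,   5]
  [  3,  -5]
No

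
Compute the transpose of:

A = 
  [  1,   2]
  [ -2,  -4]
Aᵀ = 
  [  1,  -2]
  [  2,  -4]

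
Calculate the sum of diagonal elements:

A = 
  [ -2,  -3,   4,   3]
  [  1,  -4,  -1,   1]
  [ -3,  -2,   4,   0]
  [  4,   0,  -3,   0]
-2

tr(A) = -2 + -4 + 4 + 0 = -2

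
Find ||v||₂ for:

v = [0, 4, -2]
4.472

||v||₂ = √((0)² + (4)² + (-2)²) = √20 = 4.472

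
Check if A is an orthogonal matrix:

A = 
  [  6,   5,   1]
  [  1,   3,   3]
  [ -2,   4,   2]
No

AᵀA = 
  [ 41,  25,   5]
  [ 25,  50,  22]
  [  5,  22,  14]
≠ I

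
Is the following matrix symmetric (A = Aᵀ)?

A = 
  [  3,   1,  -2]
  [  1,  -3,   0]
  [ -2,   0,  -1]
Yes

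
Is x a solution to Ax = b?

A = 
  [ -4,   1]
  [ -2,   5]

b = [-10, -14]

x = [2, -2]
Yes

Ax = [-10, -14] = b ✓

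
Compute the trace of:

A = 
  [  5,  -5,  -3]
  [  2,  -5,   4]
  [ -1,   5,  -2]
-2

tr(A) = 5 + -5 + -2 = -2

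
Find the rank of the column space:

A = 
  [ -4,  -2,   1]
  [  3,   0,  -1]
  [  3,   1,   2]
dim(Col(A)) = 3

Row reduce:
R2 → R2 + (3/4)·R1
R3 → R3 + (3/4)·R1
R3 → R3 - (1/3)·R2
REF = 
  [  -4,   -2,    1]
  [   0, -3/2, -1/4]
  [   0,    0, 17/6]
Pivot columns: 1, 2, 3 → 3 pivots.
dim(Col(A)) = number of pivot columns = 3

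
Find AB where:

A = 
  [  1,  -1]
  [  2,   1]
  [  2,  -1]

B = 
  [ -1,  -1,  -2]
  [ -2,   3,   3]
AB = 
  [  1,  -4,  -5]
  [ -4,   1,  -1]
  [  0,  -5,  -7]

A is 3×2 and B is 2×3, so AB is 3×3. Each entry is (row of A)·(column of B):
AB[1,1] = (1)(-1) + (-1)(-2) = 1
AB[1,2] = (1)(-1) + (-1)(3) = -4
AB[1,3] = (1)(-2) + (-1)(3) = -5
AB[2,1] = (2)(-1) + (1)(-2) = -4
AB[2,2] = (2)(-1) + (1)(3) = 1
AB[2,3] = (2)(-2) + (1)(3) = -1
AB[3,1] = (2)(-1) + (-1)(-2) = 0
AB[3,2] = (2)(-1) + (-1)(3) = -5
AB[3,3] = (2)(-2) + (-1)(3) = -7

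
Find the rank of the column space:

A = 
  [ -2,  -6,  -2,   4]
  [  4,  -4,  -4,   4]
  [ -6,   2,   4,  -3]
dim(Col(A)) = 2

Row reduce:
R2 → R2 + (2)·R1
R3 → R3 - (3)·R1
R3 → R3 + (5/4)·R2
REF = 
  [ -2,  -6,  -2,   4]
  [  0, -16,  -8,  12]
  [  0,   0,   0,   0]
Pivot columns: 1, 2 → 2 pivots.
dim(Col(A)) = number of pivot columns = 2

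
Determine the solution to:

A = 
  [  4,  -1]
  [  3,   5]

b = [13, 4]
Row reduce the augmented matrix [A|b]:
R2 → R2 - (3/4)·R1
REF = 
  [    4,    -1,    13]
  [    0,  23/4, -23/4]

Back-substitution:
x₂ = (-23/4) / (23/4) = -1
x₁ = (13 - (-1)(-1)) / 4 = 3

x = [3, -1]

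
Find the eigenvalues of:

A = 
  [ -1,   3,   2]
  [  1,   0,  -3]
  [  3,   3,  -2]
Characteristic polynomial: det(λI - A) = λ³ + 3λ² + 2λ + 24
Testing integer divisors of the constant term: p(-4) = 0, so (λ + 4) is a factor:
p(λ) = (λ + 4)(λ² - λ + 6)
λ² - λ + 6 = 0  ⇒  λ = (1 ± √((-1)² - 4·(6)))/2 = (1 ± √(-23))/2
  = (1 + i√23)/2,  (1 - i√23)/2

λ = -4, (1 + i√23)/2, (1 - i√23)/2  (≈ -4, 0.5 + 2.398i, 0.5 - 2.398i)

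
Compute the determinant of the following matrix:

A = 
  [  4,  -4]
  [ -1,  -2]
For a 2×2 matrix, det = ad - bc = (4)(-2) - (-4)(-1) = -12

det(A) = -12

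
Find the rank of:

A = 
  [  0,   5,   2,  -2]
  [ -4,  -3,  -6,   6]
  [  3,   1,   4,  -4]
rank(A) = 2

Row reduce:
Swap R1 ↔ R2
R3 → R3 + (3/4)·R1
R3 → R3 + (1/4)·R2
REF = 
  [ -4,  -3,  -6,   6]
  [  0,   5,   2,  -2]
  [  0,   0,   0,   0]
Pivot columns: 1, 2 → 2 pivots.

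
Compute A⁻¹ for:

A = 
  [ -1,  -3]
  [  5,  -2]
det(A) = (-1)(-2) - (-3)(5) = 17
For a 2×2 matrix, A⁻¹ = (1/det(A)) · [[d, -b], [-c, a]]
    = (1/17) · [[-2, 3], [-5, -1]]

A⁻¹ = 
  [-2/17,  3/17]
  [-5/17, -1/17]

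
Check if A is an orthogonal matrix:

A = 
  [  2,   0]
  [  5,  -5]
No

AᵀA = 
  [ 29, -25]
  [-25,  25]
≠ I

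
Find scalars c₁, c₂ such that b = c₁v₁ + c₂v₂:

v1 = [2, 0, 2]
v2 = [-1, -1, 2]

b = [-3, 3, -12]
c1 = -3, c2 = -3

b = -3·v1 + -3·v2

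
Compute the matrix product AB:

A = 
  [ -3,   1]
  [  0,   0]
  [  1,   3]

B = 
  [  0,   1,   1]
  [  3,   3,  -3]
A is 3×2 and B is 2×3, so AB is 3×3. Each entry is (row of A)·(column of B):
AB[1,1] = (-3)(0) + (1)(3) = 3
AB[1,2] = (-3)(1) + (1)(3) = 0
AB[1,3] = (-3)(1) + (1)(-3) = -6
AB[2,1] = (0)(0) + (0)(3) = 0
AB[2,2] = (0)(1) + (0)(3) = 0
AB[2,3] = (0)(1) + (0)(-3) = 0
AB[3,1] = (1)(0) + (3)(3) = 9
AB[3,2] = (1)(1) + (3)(3) = 10
AB[3,3] = (1)(1) + (3)(-3) = -8

AB = 
  [  3,   0,  -6]
  [  0,   0,   0]
  [  9,  10,  -8]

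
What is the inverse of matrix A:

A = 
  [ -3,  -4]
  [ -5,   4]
det(A) = (-3)(4) - (-4)(-5) = -32
For a 2×2 matrix, A⁻¹ = (1/det(A)) · [[d, -b], [-c, a]]
    = (-1/32) · [[4, 4], [5, -3]]

A⁻¹ = 
  [ -1/8,  -1/8]
  [-5/32,  3/32]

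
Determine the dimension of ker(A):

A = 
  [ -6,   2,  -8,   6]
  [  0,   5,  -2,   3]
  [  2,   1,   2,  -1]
nullity(A) = 2

Row reduce:
R3 → R3 + (1/3)·R1
R3 → R3 - (1/3)·R2
REF = 
  [ -6,   2,  -8,   6]
  [  0,   5,  -2,   3]
  [  0,   0,   0,   0]
Pivot columns: 1, 2 → 2 pivots.
rank(A) = 2, so nullity(A) = 4 - 2 = 2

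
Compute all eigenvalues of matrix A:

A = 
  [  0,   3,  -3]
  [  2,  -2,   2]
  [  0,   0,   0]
Characteristic polynomial: det(λI - A) = λ³ + 2λ² - 6λ
The constant term is 0, so λ = 0 is a root: p(λ) = λ(λ² + 2λ - 6)
λ² + 2λ - 6 = 0  ⇒  λ = (-2 ± √((2)² - 4·(-6)))/2 = (-2 ± √(28))/2
  = -1 + √7,  -1 - √7

λ = 0, -1 + √7, -1 - √7  (≈ 0, 1.646, -3.646)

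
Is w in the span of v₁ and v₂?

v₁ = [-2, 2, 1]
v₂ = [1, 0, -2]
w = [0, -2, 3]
Yes

Form the augmented matrix and row-reduce:
[v₁|v₂|w] = 
  [ -2,   1,   0]
  [  2,   0,  -2]
  [  1,  -2,   3]
R2 → R2 + (1)·R1
R3 → R3 + (1/2)·R1
R3 → R3 + (3/2)·R2
REF = 
  [ -2,   1,   0]
  [  0,   1,  -2]
  [  0,   0,   0]

No row of the form [0 0 | nonzero], so the system is consistent. Back-substitution gives c₁ = -1, c₂ = -2: w = (-1)·v₁ + (-2)·v₂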